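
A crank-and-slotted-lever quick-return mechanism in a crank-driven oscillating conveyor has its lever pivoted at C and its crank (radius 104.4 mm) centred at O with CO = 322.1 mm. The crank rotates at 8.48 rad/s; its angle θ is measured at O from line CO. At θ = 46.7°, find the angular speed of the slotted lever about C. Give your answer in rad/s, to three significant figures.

1.79

ω = 8.48 rad/s
Crank pin A relative to C: A = (d + r cosθ, r sinθ); lever angle φ = atan2(r sinθ, d + r cosθ).
Differentiating tanφ: φ̇ = rω(d cosθ + r)/(d² + r² + 2dr cosθ).
d² + r² + 2dr cosθ = |CA|² = 0.160772 m²;  d cosθ + r = +0.3253 m.
|ω_lever| = |0.1044·8.48·+0.3253| / 0.160772 = 1.7913 rad/s.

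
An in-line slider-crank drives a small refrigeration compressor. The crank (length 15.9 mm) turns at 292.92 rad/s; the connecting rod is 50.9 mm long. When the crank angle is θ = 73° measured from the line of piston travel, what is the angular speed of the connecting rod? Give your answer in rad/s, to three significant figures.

ω = 292.9 rad/s
The rod makes angle φ with the slider axis where L sinφ = r sinθ; differentiating, L cosφ·φ̇ = r ω cosθ.
L cosφ = √(L² − r² sin²θ) = 0.048576 m.
|ω_rod| = r ω |cosθ| / √(L² − r² sin²θ) = 0.0159·292.9·0.29237/0.048576 = 28.032 rad/s.

28.0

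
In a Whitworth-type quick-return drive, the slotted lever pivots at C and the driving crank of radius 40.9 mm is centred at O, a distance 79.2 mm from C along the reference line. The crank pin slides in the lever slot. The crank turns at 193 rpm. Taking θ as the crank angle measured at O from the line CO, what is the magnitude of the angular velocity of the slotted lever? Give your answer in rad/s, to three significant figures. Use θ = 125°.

0.885

ω = 20.21 rad/s (from 193 rpm).
Crank pin A relative to C: A = (d + r cosθ, r sinθ); lever angle φ = atan2(r sinθ, d + r cosθ).
Differentiating tanφ: φ̇ = rω(d cosθ + r)/(d² + r² + 2dr cosθ).
d² + r² + 2dr cosθ = |CA|² = 0.0042295 m²;  d cosθ + r = -0.0045273 m.
|ω_lever| = |0.0409·20.21·-0.0045273| / 0.0042295 = 0.88482 rad/s.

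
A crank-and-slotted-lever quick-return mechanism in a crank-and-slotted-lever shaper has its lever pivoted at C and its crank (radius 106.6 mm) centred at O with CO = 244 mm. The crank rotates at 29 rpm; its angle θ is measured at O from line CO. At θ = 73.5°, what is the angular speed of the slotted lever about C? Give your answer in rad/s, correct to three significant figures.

0.665

ω = 3.037 rad/s (from 29 rpm).
Crank pin A relative to C: A = (d + r cosθ, r sinθ); lever angle φ = atan2(r sinθ, d + r cosθ).
Differentiating tanφ: φ̇ = rω(d cosθ + r)/(d² + r² + 2dr cosθ).
d² + r² + 2dr cosθ = |CA|² = 0.0856743 m²;  d cosθ + r = +0.1759 m.
|ω_lever| = |0.1066·3.037·+0.1759| / 0.0856743 = 0.66466 rad/s.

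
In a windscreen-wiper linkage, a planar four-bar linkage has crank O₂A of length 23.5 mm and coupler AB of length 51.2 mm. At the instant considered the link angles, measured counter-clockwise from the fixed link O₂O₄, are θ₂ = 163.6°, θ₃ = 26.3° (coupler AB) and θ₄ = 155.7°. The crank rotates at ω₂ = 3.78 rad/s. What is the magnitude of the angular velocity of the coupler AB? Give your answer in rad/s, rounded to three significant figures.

0.309

ω₂ = 3.78 rad/s
Differentiating the loop-closure r₂e^{iθ₂}+r₃e^{iθ₃}=r₁+r₄e^{iθ₄} gives r₂ω₂e^{iθ₂}+r₃ω₃e^{iθ₃}=r₄ω₄e^{iθ₄}.
Eliminating the other unknown: ω₃ = r₂ω₂ sin(θ₄−θ₂) / [r₃ sin(θ₃−θ₄)].
Numerator sine = -0.13744; denominator sine = -0.77273.
Result = 0.0235·3.78·(-0.13744) / (0.0512·(-0.77273)) = +0.30859 rad/s; magnitude 0.30859 rad/s.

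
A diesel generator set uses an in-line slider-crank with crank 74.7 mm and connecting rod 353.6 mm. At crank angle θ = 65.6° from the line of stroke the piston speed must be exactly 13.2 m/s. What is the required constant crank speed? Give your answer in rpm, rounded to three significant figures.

1700

For an in-line slider-crank, |v_piston| = rω|sinθ|·[1 + r cosθ/√(L² − r² sin²θ)].
With r = 0.0747 m, L = 0.3536 m, θ = 65.6°: the bracketed kinematic factor |dx/dθ| = 0.074078 m.
ω = v/|dx/dθ| = 13.2/0.074078 = 178.19 rad/s.
N = 60ω/(2π) = 1701.6 rpm.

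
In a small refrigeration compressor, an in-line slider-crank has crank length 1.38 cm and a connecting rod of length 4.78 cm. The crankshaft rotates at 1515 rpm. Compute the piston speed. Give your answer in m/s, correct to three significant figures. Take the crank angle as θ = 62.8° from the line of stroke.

ω = 2π·1515/60 = 158.7 rad/s
For an in-line slider-crank, x = r cosθ + √(L² − r² sin²θ), so v = −rω sinθ·[1 + r cosθ/√(L² − r² sin²θ)].
With r = 0.0138 m, L = 0.0478 m, θ = 62.8°: √(L² − r² sin²θ) = 0.046197 m.
v = −0.0138·158.7·0.88942·[1 + 0.0138·0.45710/0.046197] = -2.2132 m/s.
|v| = 2.2132 m/s.

2.21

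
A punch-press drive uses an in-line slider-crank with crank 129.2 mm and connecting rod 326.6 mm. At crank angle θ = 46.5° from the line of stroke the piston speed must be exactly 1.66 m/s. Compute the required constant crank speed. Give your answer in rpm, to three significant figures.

132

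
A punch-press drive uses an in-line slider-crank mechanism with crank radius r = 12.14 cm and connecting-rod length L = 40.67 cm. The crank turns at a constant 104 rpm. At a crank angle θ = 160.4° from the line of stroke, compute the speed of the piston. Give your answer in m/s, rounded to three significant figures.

ω = 2π·104/60 = 10.89 rad/s
For an in-line slider-crank, x = r cosθ + √(L² − r² sin²θ), so v = −rω sinθ·[1 + r cosθ/√(L² − r² sin²θ)].
With r = 0.1214 m, L = 0.4067 m, θ = 160.4°: √(L² − r² sin²θ) = 0.40466 m.
v = −0.1214·10.89·0.33545·[1 + 0.1214·-0.94206/0.40466] = -0.31817 m/s.
|v| = 0.31817 m/s.

0.318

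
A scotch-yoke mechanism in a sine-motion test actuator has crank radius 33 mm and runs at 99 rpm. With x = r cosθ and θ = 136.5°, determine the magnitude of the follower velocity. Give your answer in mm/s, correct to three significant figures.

ω = 10.37 rad/s (from 99 rpm).
x = r cosθ ⇒ ẋ = −rω sinθ.
|v| = rω|sinθ| = 0.033·10.37·|sin 136.5°| = 0.2355 m/s = 235.5 mm/s.

235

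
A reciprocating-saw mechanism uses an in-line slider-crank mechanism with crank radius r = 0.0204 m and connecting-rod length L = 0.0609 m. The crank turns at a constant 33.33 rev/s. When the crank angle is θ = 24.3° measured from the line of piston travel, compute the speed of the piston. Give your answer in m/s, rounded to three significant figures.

ω = 2π·33.3 = 209.4 rad/s
For an in-line slider-crank, x = r cosθ + √(L² − r² sin²θ), so v = −rω sinθ·[1 + r cosθ/√(L² − r² sin²θ)].
With r = 0.0204 m, L = 0.0609 m, θ = 24.3°: √(L² − r² sin²θ) = 0.060319 m.
v = −0.0204·209.4·0.41151·[1 + 0.0204·0.91140/0.060319] = -2.2999 m/s.
|v| = 2.2999 m/s.

2.30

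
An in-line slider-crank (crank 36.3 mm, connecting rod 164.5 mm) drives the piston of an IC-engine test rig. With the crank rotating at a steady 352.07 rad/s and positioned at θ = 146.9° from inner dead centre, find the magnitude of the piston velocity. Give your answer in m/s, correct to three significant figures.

5.68

ω = 352.1 rad/s
For an in-line slider-crank, x = r cosθ + √(L² − r² sin²θ), so v = −rω sinθ·[1 + r cosθ/√(L² − r² sin²θ)].
With r = 0.0363 m, L = 0.1645 m, θ = 146.9°: √(L² − r² sin²θ) = 0.1633 m.
v = −0.0363·352.1·0.54610·[1 + 0.0363·-0.83772/0.1633] = -5.6796 m/s.
|v| = 5.6796 m/s.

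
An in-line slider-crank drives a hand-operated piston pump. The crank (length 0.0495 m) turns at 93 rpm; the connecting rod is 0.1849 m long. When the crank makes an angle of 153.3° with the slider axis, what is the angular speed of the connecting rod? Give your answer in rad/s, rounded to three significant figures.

ω = 9.739 rad/s (converted from 93 rpm).
The rod makes angle φ with the slider axis where L sinφ = r sinθ; differentiating, L cosφ·φ̇ = r ω cosθ.
L cosφ = √(L² − r² sin²θ) = 0.18356 m.
|ω_rod| = r ω |cosθ| / √(L² − r² sin²θ) = 0.0495·9.739·0.89337/0.18356 = 2.3463 rad/s.

2.35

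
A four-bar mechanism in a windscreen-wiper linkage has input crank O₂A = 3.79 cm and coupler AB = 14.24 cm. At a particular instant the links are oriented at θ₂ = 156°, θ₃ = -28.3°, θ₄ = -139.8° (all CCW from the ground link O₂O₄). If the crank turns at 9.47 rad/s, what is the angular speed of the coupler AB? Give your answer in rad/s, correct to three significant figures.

2.44

ω₂ = 9.47 rad/s
Differentiating the loop-closure r₂e^{iθ₂}+r₃e^{iθ₃}=r₁+r₄e^{iθ₄} gives r₂ω₂e^{iθ₂}+r₃ω₃e^{iθ₃}=r₄ω₄e^{iθ₄}.
Eliminating the other unknown: ω₃ = r₂ω₂ sin(θ₄−θ₂) / [r₃ sin(θ₃−θ₄)].
Numerator sine = +0.90032; denominator sine = +0.93042.
Result = 0.0379·9.47·(+0.90032) / (0.1424·(+0.93042)) = +2.4389 rad/s; magnitude 2.4389 rad/s.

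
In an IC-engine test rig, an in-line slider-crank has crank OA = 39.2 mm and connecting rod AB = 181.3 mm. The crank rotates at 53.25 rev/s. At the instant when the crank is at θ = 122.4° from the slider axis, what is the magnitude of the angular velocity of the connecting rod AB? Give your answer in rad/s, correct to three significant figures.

39.4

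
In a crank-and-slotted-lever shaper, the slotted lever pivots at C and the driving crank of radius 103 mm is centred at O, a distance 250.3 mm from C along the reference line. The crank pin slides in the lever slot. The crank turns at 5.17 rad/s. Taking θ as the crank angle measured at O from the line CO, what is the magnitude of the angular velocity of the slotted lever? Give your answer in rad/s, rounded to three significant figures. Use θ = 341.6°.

ω = 5.17 rad/s
Crank pin A relative to C: A = (d + r cosθ, r sinθ); lever angle φ = atan2(r sinθ, d + r cosθ).
Differentiating tanφ: φ̇ = rω(d cosθ + r)/(d² + r² + 2dr cosθ).
d² + r² + 2dr cosθ = |CA|² = 0.122185 m²;  d cosθ + r = +0.3405 m.
|ω_lever| = |0.103·5.17·+0.3405| / 0.122185 = 1.484 rad/s.

1.48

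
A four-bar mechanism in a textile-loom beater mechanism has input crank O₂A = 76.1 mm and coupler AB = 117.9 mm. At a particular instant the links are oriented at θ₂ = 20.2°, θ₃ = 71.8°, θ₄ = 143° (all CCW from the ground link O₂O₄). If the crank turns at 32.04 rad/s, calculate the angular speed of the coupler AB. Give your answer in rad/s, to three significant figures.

ω₂ = 32.04 rad/s
Differentiating the loop-closure r₂e^{iθ₂}+r₃e^{iθ₃}=r₁+r₄e^{iθ₄} gives r₂ω₂e^{iθ₂}+r₃ω₃e^{iθ₃}=r₄ω₄e^{iθ₄}.
Eliminating the other unknown: ω₃ = r₂ω₂ sin(θ₄−θ₂) / [r₃ sin(θ₃−θ₄)].
Numerator sine = +0.84057; denominator sine = -0.94665.
Result = 0.0761·32.04·(+0.84057) / (0.1179·(-0.94665)) = -18.363 rad/s; magnitude 18.363 rad/s.

18.4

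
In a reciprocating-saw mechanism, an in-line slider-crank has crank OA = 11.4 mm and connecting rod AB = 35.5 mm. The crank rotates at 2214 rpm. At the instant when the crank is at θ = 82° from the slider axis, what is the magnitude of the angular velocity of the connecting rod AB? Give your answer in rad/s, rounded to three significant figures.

10.9

ω = 231.8 rad/s (converted from 2214 rpm).
The rod makes angle φ with the slider axis where L sinφ = r sinθ; differentiating, L cosφ·φ̇ = r ω cosθ.
L cosφ = √(L² − r² sin²θ) = 0.033657 m.
|ω_rod| = r ω |cosθ| / √(L² − r² sin²θ) = 0.0114·231.8·0.13917/0.033657 = 10.929 rad/s.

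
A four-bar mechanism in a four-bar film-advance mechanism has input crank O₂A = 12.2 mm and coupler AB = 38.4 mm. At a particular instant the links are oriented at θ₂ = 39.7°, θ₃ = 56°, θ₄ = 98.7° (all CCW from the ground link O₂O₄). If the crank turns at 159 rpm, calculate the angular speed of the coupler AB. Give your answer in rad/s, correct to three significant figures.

6.69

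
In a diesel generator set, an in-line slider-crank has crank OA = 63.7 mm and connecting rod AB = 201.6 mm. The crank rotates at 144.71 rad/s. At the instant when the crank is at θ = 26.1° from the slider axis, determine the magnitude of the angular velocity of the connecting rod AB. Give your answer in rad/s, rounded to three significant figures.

ω = 144.7 rad/s
The rod makes angle φ with the slider axis where L sinφ = r sinθ; differentiating, L cosφ·φ̇ = r ω cosθ.
L cosφ = √(L² − r² sin²θ) = 0.19964 m.
|ω_rod| = r ω |cosθ| / √(L² − r² sin²θ) = 0.0637·144.7·0.89803/0.19964 = 41.464 rad/s.

41.5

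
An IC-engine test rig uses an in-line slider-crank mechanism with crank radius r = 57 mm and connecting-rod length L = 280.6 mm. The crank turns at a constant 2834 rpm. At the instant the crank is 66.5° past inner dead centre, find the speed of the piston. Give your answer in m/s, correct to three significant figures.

ω = 2π·2834/60 = 296.8 rad/s
For an in-line slider-crank, x = r cosθ + √(L² − r² sin²θ), so v = −rω sinθ·[1 + r cosθ/√(L² − r² sin²θ)].
With r = 0.057 m, L = 0.2806 m, θ = 66.5°: √(L² − r² sin²θ) = 0.27569 m.
v = −0.057·296.8·0.91706·[1 + 0.057·0.39875/0.27569] = -16.792 m/s.
|v| = 16.792 m/s.

16.8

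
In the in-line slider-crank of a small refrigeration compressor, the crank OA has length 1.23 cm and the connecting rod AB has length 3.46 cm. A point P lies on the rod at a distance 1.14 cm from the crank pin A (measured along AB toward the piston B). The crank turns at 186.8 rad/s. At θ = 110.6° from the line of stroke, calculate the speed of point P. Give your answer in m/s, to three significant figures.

ω = 186.8 rad/s.  Crank-pin speed |V_A| = rω = 2.2976 m/s, perpendicular to OA.
Rod angle: sinφ = −(r/L) sinθ ⇒ φ = -19.436°; ω_rod = −rω cosθ/√(L²−r²sin²θ) = +24.776 rad/s.
V_P = V_A + ω_rod × AP, with AP = 0.0114 m along the rod.
Components: V_Px = −rω sinθ − a·ω_rod·sinφ = -2.0567 m/s;  V_Py = rω cosθ + a·ω_rod·cosφ = -0.54205 m/s.
|V_P| = √(V_Px² + V_Py²) = 2.127 m/s.

2.13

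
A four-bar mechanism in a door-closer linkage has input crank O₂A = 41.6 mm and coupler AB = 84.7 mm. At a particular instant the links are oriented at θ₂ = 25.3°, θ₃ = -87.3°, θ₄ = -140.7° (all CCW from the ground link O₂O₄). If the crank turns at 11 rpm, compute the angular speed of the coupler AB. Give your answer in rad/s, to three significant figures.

0.170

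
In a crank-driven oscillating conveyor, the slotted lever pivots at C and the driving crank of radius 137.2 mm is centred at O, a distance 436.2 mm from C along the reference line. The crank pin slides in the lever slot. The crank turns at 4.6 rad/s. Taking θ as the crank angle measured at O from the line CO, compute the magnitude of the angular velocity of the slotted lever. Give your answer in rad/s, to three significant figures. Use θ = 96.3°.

0.288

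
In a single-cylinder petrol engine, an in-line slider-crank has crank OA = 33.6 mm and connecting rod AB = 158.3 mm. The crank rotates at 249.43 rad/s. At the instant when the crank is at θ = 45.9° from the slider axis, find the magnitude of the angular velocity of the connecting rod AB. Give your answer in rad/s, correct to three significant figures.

37.3

ω = 249.4 rad/s
The rod makes angle φ with the slider axis where L sinφ = r sinθ; differentiating, L cosφ·φ̇ = r ω cosθ.
L cosφ = √(L² − r² sin²θ) = 0.15645 m.
|ω_rod| = r ω |cosθ| / √(L² − r² sin²θ) = 0.0336·249.4·0.69591/0.15645 = 37.279 rad/s.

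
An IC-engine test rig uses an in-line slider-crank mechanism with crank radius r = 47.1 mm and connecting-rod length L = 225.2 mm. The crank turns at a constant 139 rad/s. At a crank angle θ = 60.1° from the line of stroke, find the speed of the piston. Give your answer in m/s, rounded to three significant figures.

ω = 139 rad/s
For an in-line slider-crank, x = r cosθ + √(L² − r² sin²θ), so v = −rω sinθ·[1 + r cosθ/√(L² − r² sin²θ)].
With r = 0.0471 m, L = 0.2252 m, θ = 60.1°: √(L² − r² sin²θ) = 0.22147 m.
v = −0.0471·139·0.86690·[1 + 0.0471·0.49849/0.22147] = -6.2772 m/s.
|v| = 6.2772 m/s.

6.28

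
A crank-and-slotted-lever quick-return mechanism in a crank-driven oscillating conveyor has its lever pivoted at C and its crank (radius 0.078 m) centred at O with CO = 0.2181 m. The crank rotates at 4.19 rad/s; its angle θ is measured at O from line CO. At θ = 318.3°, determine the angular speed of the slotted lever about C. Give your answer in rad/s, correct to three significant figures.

0.996

ω = 4.19 rad/s
Crank pin A relative to C: A = (d + r cosθ, r sinθ); lever angle φ = atan2(r sinθ, d + r cosθ).
Differentiating tanφ: φ̇ = rω(d cosθ + r)/(d² + r² + 2dr cosθ).
d² + r² + 2dr cosθ = |CA|² = 0.0790549 m²;  d cosθ + r = +0.24084 m.
|ω_lever| = |0.078·4.19·+0.24084| / 0.0790549 = 0.99566 rad/s.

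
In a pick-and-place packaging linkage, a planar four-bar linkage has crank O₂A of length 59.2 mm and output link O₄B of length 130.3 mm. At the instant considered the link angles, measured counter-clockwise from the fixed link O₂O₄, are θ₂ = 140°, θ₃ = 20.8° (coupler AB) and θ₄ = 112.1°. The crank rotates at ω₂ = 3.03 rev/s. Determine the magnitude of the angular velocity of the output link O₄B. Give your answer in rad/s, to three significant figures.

7.55

ω₂ = 19.04 rad/s (from 3.03 rev/s).
Differentiating the loop-closure r₂e^{iθ₂}+r₃e^{iθ₃}=r₁+r₄e^{iθ₄} gives r₂ω₂e^{iθ₂}+r₃ω₃e^{iθ₃}=r₄ω₄e^{iθ₄}.
Eliminating the other unknown: ω₄ = r₂ω₂ sin(θ₂−θ₃) / [r₄ sin(θ₄−θ₃)].
Numerator sine = +0.87292; denominator sine = +0.99974.
Result = 0.0592·19.04·(+0.87292) / (0.1303·(+0.99974)) = +7.5524 rad/s; magnitude 7.5524 rad/s.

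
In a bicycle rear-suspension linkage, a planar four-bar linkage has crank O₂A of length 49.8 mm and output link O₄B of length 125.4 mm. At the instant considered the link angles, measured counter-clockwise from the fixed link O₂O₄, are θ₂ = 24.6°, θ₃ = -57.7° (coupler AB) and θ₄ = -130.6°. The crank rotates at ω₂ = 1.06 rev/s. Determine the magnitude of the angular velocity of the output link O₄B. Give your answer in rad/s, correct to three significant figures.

2.74

ω₂ = 6.66 rad/s (from 1.06 rev/s).
Differentiating the loop-closure r₂e^{iθ₂}+r₃e^{iθ₃}=r₁+r₄e^{iθ₄} gives r₂ω₂e^{iθ₂}+r₃ω₃e^{iθ₃}=r₄ω₄e^{iθ₄}.
Eliminating the other unknown: ω₄ = r₂ω₂ sin(θ₂−θ₃) / [r₄ sin(θ₄−θ₃)].
Numerator sine = +0.99098; denominator sine = -0.95579.
Result = 0.0498·6.66·(+0.99098) / (0.1254·(-0.95579)) = -2.7423 rad/s; magnitude 2.7423 rad/s.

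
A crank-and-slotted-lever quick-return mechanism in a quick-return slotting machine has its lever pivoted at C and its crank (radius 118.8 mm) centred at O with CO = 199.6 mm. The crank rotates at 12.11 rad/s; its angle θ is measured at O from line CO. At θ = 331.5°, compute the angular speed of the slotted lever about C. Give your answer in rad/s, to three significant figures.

4.43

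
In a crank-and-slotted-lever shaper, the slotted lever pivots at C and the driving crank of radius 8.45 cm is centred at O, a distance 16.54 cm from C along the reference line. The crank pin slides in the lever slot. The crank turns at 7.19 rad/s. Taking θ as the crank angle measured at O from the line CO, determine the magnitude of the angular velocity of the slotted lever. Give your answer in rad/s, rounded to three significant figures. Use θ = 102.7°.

ω = 7.19 rad/s
Crank pin A relative to C: A = (d + r cosθ, r sinθ); lever angle φ = atan2(r sinθ, d + r cosθ).
Differentiating tanφ: φ̇ = rω(d cosθ + r)/(d² + r² + 2dr cosθ).
d² + r² + 2dr cosθ = |CA|² = 0.0283521 m²;  d cosθ + r = +0.048137 m.
|ω_lever| = |0.0845·7.19·+0.048137| / 0.0283521 = 1.0315 rad/s.

1.03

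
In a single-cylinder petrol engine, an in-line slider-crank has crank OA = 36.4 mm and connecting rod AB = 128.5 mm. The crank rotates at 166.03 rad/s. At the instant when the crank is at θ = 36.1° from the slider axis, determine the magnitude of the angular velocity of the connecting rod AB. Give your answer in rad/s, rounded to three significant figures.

38.5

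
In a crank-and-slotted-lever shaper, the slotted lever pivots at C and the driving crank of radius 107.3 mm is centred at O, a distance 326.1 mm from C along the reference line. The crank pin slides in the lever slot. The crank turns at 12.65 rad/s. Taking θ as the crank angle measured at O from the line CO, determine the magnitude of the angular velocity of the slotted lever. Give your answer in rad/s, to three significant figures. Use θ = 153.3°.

4.51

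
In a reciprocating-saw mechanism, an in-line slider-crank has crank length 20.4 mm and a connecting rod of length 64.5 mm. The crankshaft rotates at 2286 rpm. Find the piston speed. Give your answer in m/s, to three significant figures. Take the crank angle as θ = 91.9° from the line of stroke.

4.83

ω = 2π·2286/60 = 239.4 rad/s
For an in-line slider-crank, x = r cosθ + √(L² − r² sin²θ), so v = −rω sinθ·[1 + r cosθ/√(L² − r² sin²θ)].
With r = 0.0204 m, L = 0.0645 m, θ = 91.9°: √(L² − r² sin²θ) = 0.061193 m.
v = −0.0204·239.4·0.99945·[1 + 0.0204·-0.03316/0.061193] = -4.8269 m/s.
|v| = 4.8269 m/s.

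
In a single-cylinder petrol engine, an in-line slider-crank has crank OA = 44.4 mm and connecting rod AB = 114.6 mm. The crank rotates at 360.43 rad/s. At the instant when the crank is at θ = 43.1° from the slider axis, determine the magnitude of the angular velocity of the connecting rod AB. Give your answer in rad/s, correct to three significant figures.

106

ω = 360.4 rad/s
The rod makes angle φ with the slider axis where L sinφ = r sinθ; differentiating, L cosφ·φ̇ = r ω cosθ.
L cosφ = √(L² − r² sin²θ) = 0.11051 m.
|ω_rod| = r ω |cosθ| / √(L² − r² sin²θ) = 0.0444·360.4·0.73016/0.11051 = 105.73 rad/s.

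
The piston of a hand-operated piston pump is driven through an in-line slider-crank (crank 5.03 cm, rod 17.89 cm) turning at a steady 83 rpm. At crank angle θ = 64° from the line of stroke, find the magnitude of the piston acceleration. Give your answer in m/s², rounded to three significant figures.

ω = 2π·83/60 = 8.692 rad/s
x(θ) = r cosθ + √(L² − r² sin²θ); with ω constant, a = ω²·d²x/dθ².
d²x/dθ² = −r cosθ − r²(cos2θ)/√u − r⁴ sin²2θ/(4u^{3/2}),  u = L² − r² sin²θ = 0.0299613 m².
Substituting r = 0.0503 m, L = 0.1789 m, θ = 64°: d²x/dθ² = -0.013243 m.
a = ω²·d²x/dθ² = (8.692)²·(-0.013243) = -1.0004 m/s²;  |a| = 1.0004 m/s².

1.00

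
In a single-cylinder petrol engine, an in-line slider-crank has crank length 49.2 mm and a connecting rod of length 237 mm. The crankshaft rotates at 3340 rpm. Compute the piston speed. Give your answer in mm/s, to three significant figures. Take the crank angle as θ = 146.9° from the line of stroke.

7750

ω = 2π·3340/60 = 349.8 rad/s
For an in-line slider-crank, x = r cosθ + √(L² − r² sin²θ), so v = −rω sinθ·[1 + r cosθ/√(L² − r² sin²θ)].
With r = 0.0492 m, L = 0.237 m, θ = 146.9°: √(L² − r² sin²θ) = 0.23547 m.
v = −0.0492·349.8·0.54610·[1 + 0.0492·-0.83772/0.23547] = -7.7526 m/s.
|v| = 7.7526 m/s = 7752.6 mm/s.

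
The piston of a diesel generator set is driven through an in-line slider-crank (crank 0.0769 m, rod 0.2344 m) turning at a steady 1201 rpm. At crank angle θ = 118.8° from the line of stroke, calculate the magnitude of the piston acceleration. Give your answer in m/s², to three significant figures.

ω = 2π·1201/60 = 125.8 rad/s
x(θ) = r cosθ + √(L² − r² sin²θ); with ω constant, a = ω²·d²x/dθ².
d²x/dθ² = −r cosθ − r²(cos2θ)/√u − r⁴ sin²2θ/(4u^{3/2}),  u = L² − r² sin²θ = 0.0504022 m².
Substituting r = 0.0769 m, L = 0.2344 m, θ = 118.8°: d²x/dθ² = +0.05061 m.
a = ω²·d²x/dθ² = (125.8)²·(+0.05061) = +800.54 m/s²;  |a| = 800.54 m/s².

801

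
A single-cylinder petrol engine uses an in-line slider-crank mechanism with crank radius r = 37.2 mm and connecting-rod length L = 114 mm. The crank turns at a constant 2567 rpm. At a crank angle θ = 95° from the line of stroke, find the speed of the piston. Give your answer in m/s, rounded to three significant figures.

9.66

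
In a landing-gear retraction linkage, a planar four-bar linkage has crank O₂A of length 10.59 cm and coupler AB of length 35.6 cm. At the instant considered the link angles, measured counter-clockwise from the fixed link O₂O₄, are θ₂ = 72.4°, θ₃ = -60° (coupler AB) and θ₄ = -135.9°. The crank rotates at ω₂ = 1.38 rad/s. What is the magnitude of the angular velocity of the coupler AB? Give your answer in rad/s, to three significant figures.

0.201

ω₂ = 1.38 rad/s
Differentiating the loop-closure r₂e^{iθ₂}+r₃e^{iθ₃}=r₁+r₄e^{iθ₄} gives r₂ω₂e^{iθ₂}+r₃ω₃e^{iθ₃}=r₄ω₄e^{iθ₄}.
Eliminating the other unknown: ω₃ = r₂ω₂ sin(θ₄−θ₂) / [r₃ sin(θ₃−θ₄)].
Numerator sine = +0.47409; denominator sine = +0.96987.
Result = 0.1059·1.38·(+0.47409) / (0.356·(+0.96987)) = +0.20066 rad/s; magnitude 0.20066 rad/s.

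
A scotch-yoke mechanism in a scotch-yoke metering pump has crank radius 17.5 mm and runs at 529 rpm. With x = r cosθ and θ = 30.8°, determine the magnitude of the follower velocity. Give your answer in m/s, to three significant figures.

0.496

ω = 55.4 rad/s (from 529 rpm).
x = r cosθ ⇒ ẋ = −rω sinθ.
|v| = rω|sinθ| = 0.0175·55.4·|sin 30.8°| = 0.4964 m/s.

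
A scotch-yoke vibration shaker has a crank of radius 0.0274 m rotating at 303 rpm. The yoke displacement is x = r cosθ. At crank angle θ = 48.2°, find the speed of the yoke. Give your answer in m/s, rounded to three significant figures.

ω = 31.73 rad/s (from 303 rpm).
x = r cosθ ⇒ ẋ = −rω sinθ.
|v| = rω|sinθ| = 0.0274·31.73·|sin 48.2°| = 0.64812 m/s.

0.648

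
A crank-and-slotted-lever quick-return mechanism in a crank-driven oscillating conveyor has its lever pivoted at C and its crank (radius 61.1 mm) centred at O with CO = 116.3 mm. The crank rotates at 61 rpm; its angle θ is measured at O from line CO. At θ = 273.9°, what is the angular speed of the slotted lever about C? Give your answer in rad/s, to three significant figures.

ω = 6.388 rad/s (from 61 rpm).
Crank pin A relative to C: A = (d + r cosθ, r sinθ); lever angle φ = atan2(r sinθ, d + r cosθ).
Differentiating tanφ: φ̇ = rω(d cosθ + r)/(d² + r² + 2dr cosθ).
d² + r² + 2dr cosθ = |CA|² = 0.0182255 m²;  d cosθ + r = +0.06901 m.
|ω_lever| = |0.0611·6.388·+0.06901| / 0.0182255 = 1.4779 rad/s.

1.48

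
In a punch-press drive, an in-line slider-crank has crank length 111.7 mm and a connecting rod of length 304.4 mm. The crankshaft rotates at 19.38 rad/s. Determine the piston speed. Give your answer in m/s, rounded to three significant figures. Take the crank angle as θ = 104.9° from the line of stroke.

1.88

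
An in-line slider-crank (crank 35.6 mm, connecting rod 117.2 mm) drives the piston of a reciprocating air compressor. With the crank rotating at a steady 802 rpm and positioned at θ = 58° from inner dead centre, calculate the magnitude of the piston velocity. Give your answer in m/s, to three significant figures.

ω = 2π·802/60 = 83.99 rad/s
For an in-line slider-crank, x = r cosθ + √(L² − r² sin²θ), so v = −rω sinθ·[1 + r cosθ/√(L² − r² sin²θ)].
With r = 0.0356 m, L = 0.1172 m, θ = 58°: √(L² − r² sin²θ) = 0.11324 m.
v = −0.0356·83.99·0.84805·[1 + 0.0356·0.52992/0.11324] = -2.9579 m/s.
|v| = 2.9579 m/s.

2.96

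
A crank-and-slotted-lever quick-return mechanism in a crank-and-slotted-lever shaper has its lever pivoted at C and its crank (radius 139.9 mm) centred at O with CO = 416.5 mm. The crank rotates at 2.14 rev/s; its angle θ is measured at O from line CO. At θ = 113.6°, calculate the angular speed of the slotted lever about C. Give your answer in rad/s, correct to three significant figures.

ω = 13.45 rad/s (from 2.14 rev/s).
Crank pin A relative to C: A = (d + r cosθ, r sinθ); lever angle φ = atan2(r sinθ, d + r cosθ).
Differentiating tanφ: φ̇ = rω(d cosθ + r)/(d² + r² + 2dr cosθ).
d² + r² + 2dr cosθ = |CA|² = 0.146389 m²;  d cosθ + r = -0.026845 m.
|ω_lever| = |0.1399·13.45·-0.026845| / 0.146389 = 0.34496 rad/s.

0.345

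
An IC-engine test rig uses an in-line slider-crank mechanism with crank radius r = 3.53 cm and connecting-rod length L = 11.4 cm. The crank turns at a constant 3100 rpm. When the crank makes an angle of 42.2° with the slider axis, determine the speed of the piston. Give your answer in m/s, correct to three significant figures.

9.50

ω = 2π·3100/60 = 324.6 rad/s
For an in-line slider-crank, x = r cosθ + √(L² − r² sin²θ), so v = −rω sinθ·[1 + r cosθ/√(L² − r² sin²θ)].
With r = 0.0353 m, L = 0.114 m, θ = 42.2°: √(L² − r² sin²θ) = 0.11151 m.
v = −0.0353·324.6·0.67172·[1 + 0.0353·0.74080/0.11151] = -9.5028 m/s.
|v| = 9.5028 m/s.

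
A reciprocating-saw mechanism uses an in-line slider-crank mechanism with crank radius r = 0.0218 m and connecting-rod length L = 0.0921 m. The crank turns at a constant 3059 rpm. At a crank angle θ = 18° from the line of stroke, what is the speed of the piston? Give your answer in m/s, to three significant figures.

2.65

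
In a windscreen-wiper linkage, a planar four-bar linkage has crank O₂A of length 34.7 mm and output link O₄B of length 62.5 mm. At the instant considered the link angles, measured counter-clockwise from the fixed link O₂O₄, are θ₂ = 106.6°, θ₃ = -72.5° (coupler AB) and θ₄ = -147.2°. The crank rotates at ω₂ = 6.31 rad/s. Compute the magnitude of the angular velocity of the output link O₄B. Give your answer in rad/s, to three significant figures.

ω₂ = 6.31 rad/s
Differentiating the loop-closure r₂e^{iθ₂}+r₃e^{iθ₃}=r₁+r₄e^{iθ₄} gives r₂ω₂e^{iθ₂}+r₃ω₃e^{iθ₃}=r₄ω₄e^{iθ₄}.
Eliminating the other unknown: ω₄ = r₂ω₂ sin(θ₂−θ₃) / [r₄ sin(θ₄−θ₃)].
Numerator sine = +0.01571; denominator sine = -0.96456.
Result = 0.0347·6.31·(+0.01571) / (0.0625·(-0.96456)) = -0.05705 rad/s; magnitude 0.05705 rad/s.

0.0570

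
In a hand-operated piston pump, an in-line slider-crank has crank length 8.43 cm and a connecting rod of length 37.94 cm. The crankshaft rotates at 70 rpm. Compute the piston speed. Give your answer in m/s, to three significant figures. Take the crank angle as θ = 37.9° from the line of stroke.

0.447

ω = 2π·70/60 = 7.33 rad/s
For an in-line slider-crank, x = r cosθ + √(L² − r² sin²θ), so v = −rω sinθ·[1 + r cosθ/√(L² − r² sin²θ)].
With r = 0.0843 m, L = 0.3794 m, θ = 37.9°: √(L² − r² sin²θ) = 0.37585 m.
v = −0.0843·7.33·0.61429·[1 + 0.0843·0.78908/0.37585] = -0.44678 m/s.
|v| = 0.44678 m/s.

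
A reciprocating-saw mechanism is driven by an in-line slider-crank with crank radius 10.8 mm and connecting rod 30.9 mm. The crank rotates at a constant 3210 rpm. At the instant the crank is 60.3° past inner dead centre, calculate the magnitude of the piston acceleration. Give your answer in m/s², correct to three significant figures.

ω = 2π·3210/60 = 336.2 rad/s
x(θ) = r cosθ + √(L² − r² sin²θ); with ω constant, a = ω²·d²x/dθ².
d²x/dθ² = −r cosθ − r²(cos2θ)/√u − r⁴ sin²2θ/(4u^{3/2}),  u = L² − r² sin²θ = 0.000866803 m².
Substituting r = 0.0108 m, L = 0.0309 m, θ = 60.3°: d²x/dθ² = -0.003433 m.
a = ω²·d²x/dθ² = (336.2)²·(-0.003433) = -387.92 m/s²;  |a| = 387.92 m/s².

388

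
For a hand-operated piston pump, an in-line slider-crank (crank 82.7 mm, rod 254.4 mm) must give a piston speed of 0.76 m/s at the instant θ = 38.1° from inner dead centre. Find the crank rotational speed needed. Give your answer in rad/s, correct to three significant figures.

11.8

For an in-line slider-crank, |v_piston| = rω|sinθ|·[1 + r cosθ/√(L² − r² sin²θ)].
With r = 0.0827 m, L = 0.2544 m, θ = 38.1°: the bracketed kinematic factor |dx/dθ| = 0.064354 m.
ω = v/|dx/dθ| = 0.76/0.064354 = 11.81 rad/s.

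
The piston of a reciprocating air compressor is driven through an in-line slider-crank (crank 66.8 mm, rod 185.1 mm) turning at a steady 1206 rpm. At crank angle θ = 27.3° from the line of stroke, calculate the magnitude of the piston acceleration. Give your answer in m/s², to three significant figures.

1180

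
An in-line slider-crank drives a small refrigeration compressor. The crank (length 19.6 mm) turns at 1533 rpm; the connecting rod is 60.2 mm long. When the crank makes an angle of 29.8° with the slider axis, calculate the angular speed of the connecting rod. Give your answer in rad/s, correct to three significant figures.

46.0

ω = 160.5 rad/s (converted from 1533 rpm).
The rod makes angle φ with the slider axis where L sinφ = r sinθ; differentiating, L cosφ·φ̇ = r ω cosθ.
L cosφ = √(L² − r² sin²θ) = 0.059407 m.
|ω_rod| = r ω |cosθ| / √(L² − r² sin²θ) = 0.0196·160.5·0.86777/0.059407 = 45.961 rad/s.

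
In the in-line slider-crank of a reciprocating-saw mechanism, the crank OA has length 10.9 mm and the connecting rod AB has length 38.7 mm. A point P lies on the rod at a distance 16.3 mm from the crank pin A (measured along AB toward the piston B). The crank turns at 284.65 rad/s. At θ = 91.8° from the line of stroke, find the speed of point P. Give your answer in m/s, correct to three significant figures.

3.09

ω = 284.6 rad/s.  Crank-pin speed |V_A| = rω = 3.1027 m/s, perpendicular to OA.
Rod angle: sinφ = −(r/L) sinθ ⇒ φ = -16.351°; ω_rod = −rω cosθ/√(L²−r²sin²θ) = +2.6244 rad/s.
V_P = V_A + ω_rod × AP, with AP = 0.0163 m along the rod.
Components: V_Px = −rω sinθ − a·ω_rod·sinφ = -3.0891 m/s;  V_Py = rω cosθ + a·ω_rod·cosφ = -0.05641 m/s.
|V_P| = √(V_Px² + V_Py²) = 3.0896 m/s.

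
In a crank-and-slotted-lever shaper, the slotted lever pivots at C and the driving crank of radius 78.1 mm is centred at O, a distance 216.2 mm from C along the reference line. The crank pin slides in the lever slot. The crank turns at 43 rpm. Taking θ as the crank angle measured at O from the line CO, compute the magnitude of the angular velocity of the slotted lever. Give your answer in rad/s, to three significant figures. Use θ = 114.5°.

ω = 4.503 rad/s (from 43 rpm).
Crank pin A relative to C: A = (d + r cosθ, r sinθ); lever angle φ = atan2(r sinθ, d + r cosθ).
Differentiating tanφ: φ̇ = rω(d cosθ + r)/(d² + r² + 2dr cosθ).
d² + r² + 2dr cosθ = |CA|² = 0.0388377 m²;  d cosθ + r = -0.011557 m.
|ω_lever| = |0.0781·4.503·-0.011557| / 0.0388377 = 0.10465 rad/s.

0.105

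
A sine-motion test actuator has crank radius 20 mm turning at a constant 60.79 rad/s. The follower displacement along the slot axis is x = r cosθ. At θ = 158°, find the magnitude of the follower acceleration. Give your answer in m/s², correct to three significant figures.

ω = 60.79 rad/s
x = r cosθ ⇒ ẍ = −rω² cosθ (ω constant).
|a| = rω²|cosθ| = 0.02·(60.79)²·|cos 158°| = 68.527 m/s².

68.5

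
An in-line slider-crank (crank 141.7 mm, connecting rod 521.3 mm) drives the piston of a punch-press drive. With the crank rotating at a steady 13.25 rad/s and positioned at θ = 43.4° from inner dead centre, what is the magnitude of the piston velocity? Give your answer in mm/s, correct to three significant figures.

ω = 13.25 rad/s
For an in-line slider-crank, x = r cosθ + √(L² − r² sin²θ), so v = −rω sinθ·[1 + r cosθ/√(L² − r² sin²θ)].
With r = 0.1417 m, L = 0.5213 m, θ = 43.4°: √(L² − r² sin²θ) = 0.51213 m.
v = −0.1417·13.25·0.68709·[1 + 0.1417·0.72657/0.51213] = -1.5494 m/s.
|v| = 1.5494 m/s = 1549.4 mm/s.

1550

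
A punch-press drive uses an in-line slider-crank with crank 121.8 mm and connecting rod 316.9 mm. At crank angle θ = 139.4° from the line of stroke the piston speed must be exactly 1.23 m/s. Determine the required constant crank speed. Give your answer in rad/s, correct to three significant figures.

22.2

For an in-line slider-crank, |v_piston| = rω|sinθ|·[1 + r cosθ/√(L² − r² sin²θ)].
With r = 0.1218 m, L = 0.3169 m, θ = 139.4°: the bracketed kinematic factor |dx/dθ| = 0.055374 m.
ω = v/|dx/dθ| = 1.23/0.055374 = 22.213 rad/s.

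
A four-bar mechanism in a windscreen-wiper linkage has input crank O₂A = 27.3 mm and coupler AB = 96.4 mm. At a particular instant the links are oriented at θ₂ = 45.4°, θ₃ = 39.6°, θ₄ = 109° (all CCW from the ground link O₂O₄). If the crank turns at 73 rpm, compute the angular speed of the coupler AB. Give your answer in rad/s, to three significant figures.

2.07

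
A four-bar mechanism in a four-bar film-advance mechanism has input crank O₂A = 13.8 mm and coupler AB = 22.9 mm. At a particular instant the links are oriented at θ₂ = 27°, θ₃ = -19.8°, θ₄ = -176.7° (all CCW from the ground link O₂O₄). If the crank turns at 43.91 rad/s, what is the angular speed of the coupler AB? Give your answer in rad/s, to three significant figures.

ω₂ = 43.91 rad/s
Differentiating the loop-closure r₂e^{iθ₂}+r₃e^{iθ₃}=r₁+r₄e^{iθ₄} gives r₂ω₂e^{iθ₂}+r₃ω₃e^{iθ₃}=r₄ω₄e^{iθ₄}.
Eliminating the other unknown: ω₃ = r₂ω₂ sin(θ₄−θ₂) / [r₃ sin(θ₃−θ₄)].
Numerator sine = +0.40195; denominator sine = +0.39234.
Result = 0.0138·43.91·(+0.40195) / (0.0229·(+0.39234)) = +27.109 rad/s; magnitude 27.109 rad/s.

27.1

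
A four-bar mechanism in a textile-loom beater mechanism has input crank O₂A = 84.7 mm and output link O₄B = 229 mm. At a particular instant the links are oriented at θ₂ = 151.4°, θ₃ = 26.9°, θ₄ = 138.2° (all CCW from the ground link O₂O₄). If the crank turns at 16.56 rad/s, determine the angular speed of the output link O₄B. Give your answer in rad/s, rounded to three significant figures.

ω₂ = 16.56 rad/s
Differentiating the loop-closure r₂e^{iθ₂}+r₃e^{iθ₃}=r₁+r₄e^{iθ₄} gives r₂ω₂e^{iθ₂}+r₃ω₃e^{iθ₃}=r₄ω₄e^{iθ₄}.
Eliminating the other unknown: ω₄ = r₂ω₂ sin(θ₂−θ₃) / [r₄ sin(θ₄−θ₃)].
Numerator sine = +0.82413; denominator sine = +0.93169.
Result = 0.0847·16.56·(+0.82413) / (0.229·(+0.93169)) = +5.4179 rad/s; magnitude 5.4179 rad/s.

5.42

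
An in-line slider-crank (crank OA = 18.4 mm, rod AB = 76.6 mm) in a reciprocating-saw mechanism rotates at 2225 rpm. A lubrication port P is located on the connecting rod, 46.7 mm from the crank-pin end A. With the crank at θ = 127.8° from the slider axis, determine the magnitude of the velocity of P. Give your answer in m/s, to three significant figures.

ω = 233 rad/s.  Crank-pin speed |V_A| = rω = 4.2872 m/s, perpendicular to OA.
Rod angle: sinφ = −(r/L) sinθ ⇒ φ = -10.941°; ω_rod = −rω cosθ/√(L²−r²sin²θ) = +34.939 rad/s.
V_P = V_A + ω_rod × AP, with AP = 0.0467 m along the rod.
Components: V_Px = −rω sinθ − a·ω_rod·sinφ = -3.0779 m/s;  V_Py = rω cosθ + a·ω_rod·cosφ = -1.0257 m/s.
|V_P| = √(V_Px² + V_Py²) = 3.2443 m/s.

3.24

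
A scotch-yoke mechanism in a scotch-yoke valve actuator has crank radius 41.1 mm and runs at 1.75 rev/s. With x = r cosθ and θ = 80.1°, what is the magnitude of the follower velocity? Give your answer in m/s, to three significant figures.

ω = 11 rad/s (from 1.75 rev/s).
x = r cosθ ⇒ ẋ = −rω sinθ.
|v| = rω|sinθ| = 0.0411·11·|sin 80.1°| = 0.44519 m/s.

0.445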